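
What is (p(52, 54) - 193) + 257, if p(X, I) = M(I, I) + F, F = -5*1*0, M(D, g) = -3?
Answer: 61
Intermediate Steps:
F = 0 (F = -5*0 = 0)
p(X, I) = -3 (p(X, I) = -3 + 0 = -3)
(p(52, 54) - 193) + 257 = (-3 - 193) + 257 = -196 + 257 = 61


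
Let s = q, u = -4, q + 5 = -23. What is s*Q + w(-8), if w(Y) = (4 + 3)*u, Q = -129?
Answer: 3584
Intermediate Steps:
q = -28 (q = -5 - 23 = -28)
s = -28
w(Y) = -28 (w(Y) = (4 + 3)*(-4) = 7*(-4) = -28)
s*Q + w(-8) = -28*(-129) - 28 = 3612 - 28 = 3584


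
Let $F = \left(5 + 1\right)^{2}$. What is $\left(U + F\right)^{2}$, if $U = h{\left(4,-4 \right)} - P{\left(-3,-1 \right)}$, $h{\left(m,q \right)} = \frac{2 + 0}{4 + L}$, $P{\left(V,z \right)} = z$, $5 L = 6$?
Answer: $\frac{236196}{169} \approx 1397.6$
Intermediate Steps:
$L = \frac{6}{5}$ ($L = \frac{1}{5} \cdot 6 = \frac{6}{5} \approx 1.2$)
$h{\left(m,q \right)} = \frac{5}{13}$ ($h{\left(m,q \right)} = \frac{2 + 0}{4 + \frac{6}{5}} = \frac{2}{\frac{26}{5}} = 2 \cdot \frac{5}{26} = \frac{5}{13}$)
$U = \frac{18}{13}$ ($U = \frac{5}{13} - -1 = \frac{5}{13} + 1 = \frac{18}{13} \approx 1.3846$)
$F = 36$ ($F = 6^{2} = 36$)
$\left(U + F\right)^{2} = \left(\frac{18}{13} + 36\right)^{2} = \left(\frac{486}{13}\right)^{2} = \frac{236196}{169}$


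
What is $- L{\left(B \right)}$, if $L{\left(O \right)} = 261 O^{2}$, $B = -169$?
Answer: $-7454421$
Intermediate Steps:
$- L{\left(B \right)} = - 261 \left(-169\right)^{2} = - 261 \cdot 28561 = \left(-1\right) 7454421 = -7454421$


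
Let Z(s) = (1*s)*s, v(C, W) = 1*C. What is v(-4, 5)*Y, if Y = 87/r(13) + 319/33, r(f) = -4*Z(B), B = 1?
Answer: 145/3 ≈ 48.333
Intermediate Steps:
v(C, W) = C
Z(s) = s² (Z(s) = s*s = s²)
r(f) = -4 (r(f) = -4*1² = -4*1 = -4)
Y = -145/12 (Y = 87/(-4) + 319/33 = 87*(-¼) + 319*(1/33) = -87/4 + 29/3 = -145/12 ≈ -12.083)
v(-4, 5)*Y = -4*(-145/12) = 145/3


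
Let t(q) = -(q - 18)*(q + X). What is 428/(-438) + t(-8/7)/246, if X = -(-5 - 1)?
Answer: -263632/439971 ≈ -0.59920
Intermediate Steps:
X = 6 (X = -1*(-6) = 6)
t(q) = -(-18 + q)*(6 + q) (t(q) = -(q - 18)*(q + 6) = -(-18 + q)*(6 + q))
428/(-438) + t(-8/7)/246 = 428/(-438) + (108 - (-8/7)² + 12*(-8/7))/246 = 428*(-1/438) + (108 - (-8*⅐)² + 12*(-8*⅐))*(1/246) = -214/219 + (108 - (-8/7)² + 12*(-8/7))*(1/246) = -214/219 + (108 - 1*64/49 - 96/7)*(1/246) = -214/219 + (108 - 64/49 - 96/7)*(1/246) = -214/219 + (4556/49)*(1/246) = -214/219 + 2278/6027 = -263632/439971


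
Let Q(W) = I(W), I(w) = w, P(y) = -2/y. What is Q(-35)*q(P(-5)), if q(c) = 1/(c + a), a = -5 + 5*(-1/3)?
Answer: 525/94 ≈ 5.5851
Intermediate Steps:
Q(W) = W
a = -20/3 (a = -5 + 5*(-1*1/3) = -5 + 5*(-1/3) = -5 - 5/3 = -20/3 ≈ -6.6667)
q(c) = 1/(-20/3 + c) (q(c) = 1/(c - 20/3) = 1/(-20/3 + c))
Q(-35)*q(P(-5)) = -105/(-20 + 3*(-2/(-5))) = -105/(-20 + 3*(-2*(-1/5))) = -105/(-20 + 3*(2/5)) = -105/(-20 + 6/5) = -105/(-94/5) = -105*(-5)/94 = -35*(-15/94) = 525/94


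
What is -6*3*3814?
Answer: -68652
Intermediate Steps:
-6*3*3814 = -18*3814 = -68652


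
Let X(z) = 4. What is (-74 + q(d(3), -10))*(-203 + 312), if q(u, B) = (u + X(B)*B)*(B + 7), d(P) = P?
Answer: 4033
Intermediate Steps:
q(u, B) = (7 + B)*(u + 4*B) (q(u, B) = (u + 4*B)*(B + 7) = (u + 4*B)*(7 + B) = (7 + B)*(u + 4*B))
(-74 + q(d(3), -10))*(-203 + 312) = (-74 + (4*(-10)**2 + 7*3 + 28*(-10) - 10*3))*(-203 + 312) = (-74 + (4*100 + 21 - 280 - 30))*109 = (-74 + (400 + 21 - 280 - 30))*109 = (-74 + 111)*109 = 37*109 = 4033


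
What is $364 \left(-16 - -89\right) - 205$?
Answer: $26367$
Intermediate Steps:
$364 \left(-16 - -89\right) - 205 = 364 \left(-16 + 89\right) - 205 = 364 \cdot 73 - 205 = 26572 - 205 = 26367$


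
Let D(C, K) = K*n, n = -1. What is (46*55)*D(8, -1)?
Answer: 2530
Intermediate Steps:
D(C, K) = -K (D(C, K) = K*(-1) = -K)
(46*55)*D(8, -1) = (46*55)*(-1*(-1)) = 2530*1 = 2530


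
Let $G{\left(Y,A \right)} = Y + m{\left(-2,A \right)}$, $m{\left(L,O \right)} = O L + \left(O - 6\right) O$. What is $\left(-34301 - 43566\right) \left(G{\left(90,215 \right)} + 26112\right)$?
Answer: $-5505741969$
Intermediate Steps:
$m{\left(L,O \right)} = L O + O \left(-6 + O\right)$ ($m{\left(L,O \right)} = L O + \left(O - 6\right) O = L O + \left(-6 + O\right) O = L O + O \left(-6 + O\right)$)
$G{\left(Y,A \right)} = Y + A \left(-8 + A\right)$ ($G{\left(Y,A \right)} = Y + A \left(-6 - 2 + A\right) = Y + A \left(-8 + A\right)$)
$\left(-34301 - 43566\right) \left(G{\left(90,215 \right)} + 26112\right) = \left(-34301 - 43566\right) \left(\left(90 + 215 \left(-8 + 215\right)\right) + 26112\right) = - 77867 \left(\left(90 + 215 \cdot 207\right) + 26112\right) = - 77867 \left(\left(90 + 44505\right) + 26112\right) = - 77867 \left(44595 + 26112\right) = \left(-77867\right) 70707 = -5505741969$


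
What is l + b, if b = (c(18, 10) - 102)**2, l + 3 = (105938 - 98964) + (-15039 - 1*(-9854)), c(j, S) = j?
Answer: 8842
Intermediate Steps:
l = 1786 (l = -3 + ((105938 - 98964) + (-15039 - 1*(-9854))) = -3 + (6974 + (-15039 + 9854)) = -3 + (6974 - 5185) = -3 + 1789 = 1786)
b = 7056 (b = (18 - 102)**2 = (-84)**2 = 7056)
l + b = 1786 + 7056 = 8842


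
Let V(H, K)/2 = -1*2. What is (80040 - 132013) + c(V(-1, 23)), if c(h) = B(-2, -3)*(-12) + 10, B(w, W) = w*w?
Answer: -52011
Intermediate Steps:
V(H, K) = -4 (V(H, K) = 2*(-1*2) = 2*(-2) = -4)
B(w, W) = w²
c(h) = -38 (c(h) = (-2)²*(-12) + 10 = 4*(-12) + 10 = -48 + 10 = -38)
(80040 - 132013) + c(V(-1, 23)) = (80040 - 132013) - 38 = -51973 - 38 = -52011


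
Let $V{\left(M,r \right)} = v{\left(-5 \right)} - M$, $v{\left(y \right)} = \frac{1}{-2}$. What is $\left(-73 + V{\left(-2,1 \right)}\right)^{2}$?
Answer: $\frac{20449}{4} \approx 5112.3$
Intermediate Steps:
$v{\left(y \right)} = - \frac{1}{2}$
$V{\left(M,r \right)} = - \frac{1}{2} - M$
$\left(-73 + V{\left(-2,1 \right)}\right)^{2} = \left(-73 - - \frac{3}{2}\right)^{2} = \left(-73 + \left(- \frac{1}{2} + 2\right)\right)^{2} = \left(-73 + \frac{3}{2}\right)^{2} = \left(- \frac{143}{2}\right)^{2} = \frac{20449}{4}$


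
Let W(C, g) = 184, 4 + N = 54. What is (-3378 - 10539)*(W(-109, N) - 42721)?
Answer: 591987429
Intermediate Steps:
N = 50 (N = -4 + 54 = 50)
(-3378 - 10539)*(W(-109, N) - 42721) = (-3378 - 10539)*(184 - 42721) = -13917*(-42537) = 591987429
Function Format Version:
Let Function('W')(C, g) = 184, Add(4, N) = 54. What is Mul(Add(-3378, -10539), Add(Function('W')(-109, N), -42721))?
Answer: 591987429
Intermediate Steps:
N = 50 (N = Add(-4, 54) = 50)
Mul(Add(-3378, -10539), Add(Function('W')(-109, N), -42721)) = Mul(Add(-3378, -10539), Add(184, -42721)) = Mul(-13917, -42537) = 591987429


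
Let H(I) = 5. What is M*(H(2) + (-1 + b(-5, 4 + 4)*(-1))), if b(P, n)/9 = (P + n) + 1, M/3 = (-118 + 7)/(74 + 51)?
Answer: 10656/125 ≈ 85.248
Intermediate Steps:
M = -333/125 (M = 3*((-118 + 7)/(74 + 51)) = 3*(-111/125) = -333/125 ≈ -2.6640)
b(P, n) = 9 + 9*P + 9*n (b(P, n) = 9*((P + n) + 1) = 9*(1 + P + n) = 9 + 9*P + 9*n)
M*(H(2) + (-1 + b(-5, 4 + 4)*(-1))) = -333*(5 + (-1 + (9 + 9*(-5) + 9*(4 + 4))*(-1)))/125 = -333*(5 + (-1 + (9 - 45 + 9*8)*(-1)))/125 = -333*(5 + (-1 + (9 - 45 + 72)*(-1)))/125 = -333*(5 + (-1 + 36*(-1)))/125 = -333*(5 + (-1 - 36))/125 = -333*(5 - 37)/125 = -333/125*(-32) = 10656/125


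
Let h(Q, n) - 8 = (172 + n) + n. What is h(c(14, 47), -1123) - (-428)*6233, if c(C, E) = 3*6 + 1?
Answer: 2665658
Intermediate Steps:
c(C, E) = 19 (c(C, E) = 18 + 1 = 19)
h(Q, n) = 180 + 2*n (h(Q, n) = 8 + ((172 + n) + n) = 8 + (172 + 2*n) = 180 + 2*n)
h(c(14, 47), -1123) - (-428)*6233 = (180 + 2*(-1123)) - (-428)*6233 = (180 - 2246) - 1*(-2667724) = -2066 + 2667724 = 2665658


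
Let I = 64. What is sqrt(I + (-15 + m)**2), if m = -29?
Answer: 20*sqrt(5) ≈ 44.721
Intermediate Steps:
sqrt(I + (-15 + m)**2) = sqrt(64 + (-15 - 29)**2) = sqrt(64 + (-44)**2) = sqrt(64 + 1936) = sqrt(2000) = 20*sqrt(5)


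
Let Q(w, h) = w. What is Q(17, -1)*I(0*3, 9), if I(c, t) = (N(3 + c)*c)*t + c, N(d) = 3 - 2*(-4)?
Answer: 0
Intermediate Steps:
N(d) = 11 (N(d) = 3 + 8 = 11)
I(c, t) = c + 11*c*t (I(c, t) = (11*c)*t + c = 11*c*t + c = c + 11*c*t)
Q(17, -1)*I(0*3, 9) = 17*((0*3)*(1 + 11*9)) = 17*(0*(1 + 99)) = 17*(0*100) = 17*0 = 0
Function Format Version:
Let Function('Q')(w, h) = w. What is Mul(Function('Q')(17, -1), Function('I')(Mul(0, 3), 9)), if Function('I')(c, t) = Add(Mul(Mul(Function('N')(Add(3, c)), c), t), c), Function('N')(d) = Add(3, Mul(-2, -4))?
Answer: 0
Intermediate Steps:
Function('N')(d) = 11 (Function('N')(d) = Add(3, 8) = 11)
Function('I')(c, t) = Add(c, Mul(11, c, t)) (Function('I')(c, t) = Add(Mul(Mul(11, c), t), c) = Add(Mul(11, c, t), c) = Add(c, Mul(11, c, t)))
Mul(Function('Q')(17, -1), Function('I')(Mul(0, 3), 9)) = Mul(17, Mul(Mul(0, 3), Add(1, Mul(11, 9)))) = Mul(17, Mul(0, Add(1, 99))) = Mul(17, Mul(0, 100)) = Mul(17, 0) = 0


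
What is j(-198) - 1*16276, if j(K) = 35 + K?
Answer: -16439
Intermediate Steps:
j(-198) - 1*16276 = (35 - 198) - 1*16276 = -163 - 16276 = -16439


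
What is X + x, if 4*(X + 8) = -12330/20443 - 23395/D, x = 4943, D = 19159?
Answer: 7730800711925/1566669748 ≈ 4934.5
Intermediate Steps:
X = -13247852439/1566669748 (X = -8 + (-12330/20443 - 23395/19159)/4 = -8 + (¼)*(-714494455/391667437) = -8 - 714494455/1566669748 = -13247852439/1566669748 ≈ -8.4561)
X + x = -13247852439/1566669748 + 4943 = 7730800711925/1566669748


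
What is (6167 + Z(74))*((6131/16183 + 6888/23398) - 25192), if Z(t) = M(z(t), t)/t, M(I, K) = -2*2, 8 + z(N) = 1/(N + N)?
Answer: -1088255027614543011/7005021929 ≈ -1.5535e+8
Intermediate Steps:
z(N) = -8 + 1/(2*N) (z(N) = -8 + 1/(N + N) = -8 + 1/(2*N))
M(I, K) = -4
Z(t) = -4/t
(6167 + Z(74))*((6131/16183 + 6888/23398) - 25192) = (6167 - 4/74)*((6131/16183 + 6888/23398) - 25192) = (6167 - 4*1/74)*((6131*(1/16183) + 6888*(1/23398)) - 25192) = (6167 - 2/37)*((6131/16183 + 3444/11699) - 25192) = 228177*(127460821/189324917 - 25192)/37 = (228177/37)*(-4769345848243/189324917) = -1088255027614543011/7005021929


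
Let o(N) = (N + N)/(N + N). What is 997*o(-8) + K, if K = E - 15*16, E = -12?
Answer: 745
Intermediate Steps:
o(N) = 1 (o(N) = (2*N)/((2*N)) = (2*N)*(1/(2*N)) = 1)
K = -252 (K = -12 - 15*16 = -12 - 240 = -252)
997*o(-8) + K = 997*1 - 252 = 997 - 252 = 745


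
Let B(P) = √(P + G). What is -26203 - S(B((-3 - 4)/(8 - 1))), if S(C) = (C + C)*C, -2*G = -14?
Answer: -26215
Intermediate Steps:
G = 7 (G = -½*(-14) = 7)
B(P) = √(7 + P) (B(P) = √(P + 7) = √(7 + P))
S(C) = 2*C² (S(C) = (2*C)*C = 2*C²)
-26203 - S(B((-3 - 4)/(8 - 1))) = -26203 - 2*(√(7 + (-3 - 4)/(8 - 1)))² = -26203 - 2*(√(7 - 7/7))² = -26203 - 2*(√(7 - 7*⅐))² = -26203 - 2*(√(7 - 1))² = -26203 - 2*(√6)² = -26203 - 2*6 = -26203 - 1*12 = -26203 - 12 = -26215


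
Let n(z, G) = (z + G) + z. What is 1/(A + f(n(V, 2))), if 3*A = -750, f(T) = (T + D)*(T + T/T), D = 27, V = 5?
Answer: 1/257 ≈ 0.0038911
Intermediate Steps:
n(z, G) = G + 2*z (n(z, G) = (G + z) + z = G + 2*z)
f(T) = (1 + T)*(27 + T) (f(T) = (T + 27)*(T + T/T) = (27 + T)*(T + 1) = (27 + T)*(1 + T) = (1 + T)*(27 + T))
A = -250 (A = (1/3)*(-750) = -250)
1/(A + f(n(V, 2))) = 1/(-250 + (27 + (2 + 2*5)**2 + 28*(2 + 2*5))) = 1/(-250 + (27 + (2 + 10)**2 + 28*(2 + 10))) = 1/(-250 + (27 + 12**2 + 28*12)) = 1/(-250 + (27 + 144 + 336)) = 1/(-250 + 507) = 1/257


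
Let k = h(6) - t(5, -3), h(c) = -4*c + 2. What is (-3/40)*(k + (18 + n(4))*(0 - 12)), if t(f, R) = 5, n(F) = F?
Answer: 873/40 ≈ 21.825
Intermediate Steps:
h(c) = 2 - 4*c
k = -27 (k = (2 - 4*6) - 1*5 = (2 - 24) - 5 = -22 - 5 = -27)
(-3/40)*(k + (18 + n(4))*(0 - 12)) = (-3/40)*(-27 + (18 + 4)*(0 - 12)) = (-3*1/40)*(-27 + 22*(-12)) = -3*(-27 - 264)/40 = -3/40*(-291) = 873/40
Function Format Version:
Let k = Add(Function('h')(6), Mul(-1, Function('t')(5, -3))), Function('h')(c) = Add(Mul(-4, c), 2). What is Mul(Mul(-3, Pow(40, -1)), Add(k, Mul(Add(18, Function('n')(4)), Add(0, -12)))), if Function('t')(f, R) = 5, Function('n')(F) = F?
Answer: Rational(873, 40) ≈ 21.825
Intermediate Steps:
Function('h')(c) = Add(2, Mul(-4, c))
k = -27 (k = Add(Add(2, Mul(-4, 6)), Mul(-1, 5)) = Add(Add(2, -24), -5) = Add(-22, -5) = -27)
Mul(Mul(-3, Pow(40, -1)), Add(k, Mul(Add(18, Function('n')(4)), Add(0, -12)))) = Mul(Mul(-3, Pow(40, -1)), Add(-27, Mul(Add(18, 4), Add(0, -12)))) = Mul(Mul(-3, Rational(1, 40)), Add(-27, Mul(22, -12))) = Mul(Rational(-3, 40), Add(-27, -264)) = Mul(Rational(-3, 40), -291) = Rational(873, 40)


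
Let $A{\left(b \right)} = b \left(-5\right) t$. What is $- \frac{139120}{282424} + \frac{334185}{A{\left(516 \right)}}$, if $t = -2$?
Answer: $\frac{18151939}{282424} \approx 64.272$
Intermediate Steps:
$A{\left(b \right)} = 10 b$ ($A{\left(b \right)} = b \left(-5\right) \left(-2\right) = - 5 b \left(-2\right) = 10 b$)
$- \frac{139120}{282424} + \frac{334185}{A{\left(516 \right)}} = - \frac{139120}{282424} + \frac{334185}{10 \cdot 516} = \left(-139120\right) \frac{1}{282424} + \frac{334185}{5160} = - \frac{17390}{35303} + 334185 \cdot \frac{1}{5160} = - \frac{17390}{35303} + \frac{22279}{344} = \frac{18151939}{282424}$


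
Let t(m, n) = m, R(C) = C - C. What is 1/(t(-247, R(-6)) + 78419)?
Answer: 1/78172 ≈ 1.2792e-5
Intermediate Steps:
R(C) = 0
1/(t(-247, R(-6)) + 78419) = 1/(-247 + 78419) = 1/78172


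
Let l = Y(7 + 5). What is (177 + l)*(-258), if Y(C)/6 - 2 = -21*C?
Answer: 341334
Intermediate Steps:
Y(C) = 12 - 126*C (Y(C) = 12 + 6*(-21*C) = 12 - 126*C)
l = -1500 (l = 12 - 126*(7 + 5) = 12 - 126*12 = 12 - 1512 = -1500)
(177 + l)*(-258) = (177 - 1500)*(-258) = -1323*(-258) = 341334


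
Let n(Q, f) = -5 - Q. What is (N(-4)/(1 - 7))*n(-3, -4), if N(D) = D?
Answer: -4/3 ≈ -1.3333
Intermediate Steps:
(N(-4)/(1 - 7))*n(-3, -4) = (-4/(1 - 7))*(-5 - 1*(-3)) = (-4/(-6))*(-5 + 3) = -1/6*(-4)*(-2) = (2/3)*(-2) = -4/3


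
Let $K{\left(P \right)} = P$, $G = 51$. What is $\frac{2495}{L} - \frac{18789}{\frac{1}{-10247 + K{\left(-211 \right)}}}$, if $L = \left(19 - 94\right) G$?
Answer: $\frac{150318951431}{765} \approx 1.965 \cdot 10^{8}$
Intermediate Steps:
$L = -3825$ ($L = \left(19 - 94\right) 51 = \left(-75\right) 51 = -3825$)
$\frac{2495}{L} - \frac{18789}{\frac{1}{-10247 + K{\left(-211 \right)}}} = \frac{2495}{-3825} - \frac{18789}{\frac{1}{-10247 - 211}} = 2495 \left(- \frac{1}{3825}\right) - \frac{18789}{\frac{1}{-10458}} = - \frac{499}{765} - \frac{18789}{- \frac{1}{10458}} = - \frac{499}{765} - -196495362 = - \frac{499}{765} + 196495362 = \frac{150318951431}{765}$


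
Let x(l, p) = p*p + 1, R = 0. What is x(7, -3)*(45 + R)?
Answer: 450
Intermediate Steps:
x(l, p) = 1 + p**2 (x(l, p) = p**2 + 1 = 1 + p**2)
x(7, -3)*(45 + R) = (1 + (-3)**2)*(45 + 0) = (1 + 9)*45 = 10*45 = 450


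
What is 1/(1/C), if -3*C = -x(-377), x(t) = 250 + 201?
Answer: 451/3 ≈ 150.33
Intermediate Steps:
x(t) = 451
C = 451/3 (C = -(-1)*451/3 = -1/3*(-451) = 451/3 ≈ 150.33)
1/(1/C) = 1/(1/(451/3)) = 1/(3/451) = 451/3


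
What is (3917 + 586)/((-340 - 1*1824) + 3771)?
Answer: 4503/1607 ≈ 2.8021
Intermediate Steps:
(3917 + 586)/((-340 - 1*1824) + 3771) = 4503/((-340 - 1824) + 3771) = 4503/(-2164 + 3771) = 4503/1607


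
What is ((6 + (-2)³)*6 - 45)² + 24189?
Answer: 27438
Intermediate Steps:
((6 + (-2)³)*6 - 45)² + 24189 = ((6 - 8)*6 - 45)² + 24189 = (-2*6 - 45)² + 24189 = (-12 - 45)² + 24189 = (-57)² + 24189 = 3249 + 24189 = 27438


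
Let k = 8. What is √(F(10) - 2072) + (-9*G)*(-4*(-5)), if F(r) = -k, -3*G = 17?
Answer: 1020 + 4*I*√130 ≈ 1020.0 + 45.607*I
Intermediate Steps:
G = -17/3 (G = -⅓*17 = -17/3 ≈ -5.6667)
F(r) = -8 (F(r) = -1*8 = -8)
√(F(10) - 2072) + (-9*G)*(-4*(-5)) = √(-8 - 2072) + (-9*(-17/3))*(-4*(-5)) = √(-2080) + 51*20 = 4*I*√130 + 1020 = 1020 + 4*I*√130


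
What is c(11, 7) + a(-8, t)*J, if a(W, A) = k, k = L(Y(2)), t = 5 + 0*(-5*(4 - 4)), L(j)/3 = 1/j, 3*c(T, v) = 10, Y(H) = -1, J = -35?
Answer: 325/3 ≈ 108.33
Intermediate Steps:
c(T, v) = 10/3 (c(T, v) = (⅓)*10 = 10/3)
L(j) = 3/j (L(j) = 3*(1/j) = 3/j)
t = 5 (t = 5 + 0*(-5*0) = 5 + 0*0 = 5 + 0 = 5)
k = -3 (k = 3/(-1) = 3*(-1) = -3)
a(W, A) = -3
c(11, 7) + a(-8, t)*J = 10/3 - 3*(-35) = 10/3 + 105 = 325/3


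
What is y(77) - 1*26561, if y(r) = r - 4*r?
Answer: -26792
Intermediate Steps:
y(r) = -3*r (y(r) = r - 4*r = -3*r)
y(77) - 1*26561 = -3*77 - 1*26561 = -231 - 26561 = -26792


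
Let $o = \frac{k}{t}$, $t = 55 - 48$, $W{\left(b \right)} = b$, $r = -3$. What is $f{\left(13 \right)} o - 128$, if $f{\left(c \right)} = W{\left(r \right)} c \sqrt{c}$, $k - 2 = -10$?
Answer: $-128 + \frac{312 \sqrt{13}}{7} \approx 32.705$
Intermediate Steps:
$k = -8$ ($k = 2 - 10 = -8$)
$t = 7$ ($t = 55 - 48 = 7$)
$f{\left(c \right)} = - 3 c^{\frac{3}{2}}$ ($f{\left(c \right)} = - 3 c \sqrt{c} = - 3 c^{\frac{3}{2}}$)
$o = - \frac{8}{7} \approx -1.1429$
$f{\left(13 \right)} o - 128 = - 3 \cdot 13^{\frac{3}{2}} \left(- \frac{8}{7}\right) - 128 = - 3 \cdot 13 \sqrt{13} \left(- \frac{8}{7}\right) - 128 = - 39 \sqrt{13} \left(- \frac{8}{7}\right) - 128 = \frac{312 \sqrt{13}}{7} - 128 = -128 + \frac{312 \sqrt{13}}{7}$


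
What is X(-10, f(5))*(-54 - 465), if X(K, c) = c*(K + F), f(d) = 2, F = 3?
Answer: 7266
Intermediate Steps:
X(K, c) = c*(3 + K) (X(K, c) = c*(K + 3) = c*(3 + K))
X(-10, f(5))*(-54 - 465) = (2*(3 - 10))*(-54 - 465) = (2*(-7))*(-519) = -14*(-519) = 7266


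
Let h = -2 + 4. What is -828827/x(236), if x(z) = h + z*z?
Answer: -828827/55698 ≈ -14.881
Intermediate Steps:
h = 2
x(z) = 2 + z² (x(z) = 2 + z*z = 2 + z²)
-828827/x(236) = -828827/(2 + 236²) = -828827/(2 + 55696) = -828827/55698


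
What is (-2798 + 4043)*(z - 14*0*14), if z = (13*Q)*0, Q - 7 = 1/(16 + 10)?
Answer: 0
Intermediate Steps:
Q = 183/26 (Q = 7 + 1/(16 + 10) = 7 + 1/26 = 183/26 ≈ 7.0385)
z = 0 (z = (13*(183/26))*0 = (183/2)*0 = 0)
(-2798 + 4043)*(z - 14*0*14) = (-2798 + 4043)*(0 - 14*0*14) = 1245*(0 + 0*14) = 1245*(0 + 0) = 1245*0 = 0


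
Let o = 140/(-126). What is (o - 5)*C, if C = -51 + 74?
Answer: -1265/9 ≈ -140.56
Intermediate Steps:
C = 23
o = -10/9 (o = 140*(-1/126) = -10/9 ≈ -1.1111)
(o - 5)*C = (-10/9 - 5)*23 = -55/9*23 = -1265/9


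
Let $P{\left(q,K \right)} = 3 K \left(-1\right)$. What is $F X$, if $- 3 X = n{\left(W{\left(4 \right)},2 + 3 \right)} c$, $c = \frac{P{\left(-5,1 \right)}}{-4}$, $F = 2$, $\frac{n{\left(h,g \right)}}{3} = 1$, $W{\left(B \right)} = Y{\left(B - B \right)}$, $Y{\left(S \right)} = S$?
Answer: $- \frac{3}{2} \approx -1.5$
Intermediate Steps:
$W{\left(B \right)} = 0$ ($W{\left(B \right)} = B - B = 0$)
$P{\left(q,K \right)} = - 3 K$
$n{\left(h,g \right)} = 3$ ($n{\left(h,g \right)} = 3 \cdot 1 = 3$)
$c = \frac{3}{4}$ ($c = \frac{\left(-3\right) 1}{-4} = \left(-3\right) \left(- \frac{1}{4}\right) = \frac{3}{4} \approx 0.75$)
$X = - \frac{3}{4}$ ($X = - \frac{3 \cdot \frac{3}{4}}{3} = \left(- \frac{1}{3}\right) \frac{9}{4} = - \frac{3}{4} \approx -0.75$)
$F X = 2 \left(- \frac{3}{4}\right) = - \frac{3}{2}$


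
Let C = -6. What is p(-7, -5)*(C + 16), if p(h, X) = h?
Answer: -70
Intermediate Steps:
p(-7, -5)*(C + 16) = -7*(-6 + 16) = -7*10 = -70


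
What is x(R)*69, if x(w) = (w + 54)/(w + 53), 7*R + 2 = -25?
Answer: 24219/344 ≈ 70.404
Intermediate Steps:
R = -27/7 (R = -2/7 + (1/7)*(-25) = -2/7 - 25/7 = -27/7 ≈ -3.8571)
x(w) = (54 + w)/(53 + w)
x(R)*69 = ((54 - 27/7)/(53 - 27/7))*69 = ((351/7)/(344/7))*69 = ((7/344)*(351/7))*69 = (351/344)*69 = 24219/344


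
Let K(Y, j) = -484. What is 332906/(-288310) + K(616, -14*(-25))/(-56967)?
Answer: -9412557031/8212077885 ≈ -1.1462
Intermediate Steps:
332906/(-288310) + K(616, -14*(-25))/(-56967) = 332906/(-288310) - 484/(-56967) = 332906*(-1/288310) - 484*(-1/56967) = -166453/144155 + 484/56967 = -9412557031/8212077885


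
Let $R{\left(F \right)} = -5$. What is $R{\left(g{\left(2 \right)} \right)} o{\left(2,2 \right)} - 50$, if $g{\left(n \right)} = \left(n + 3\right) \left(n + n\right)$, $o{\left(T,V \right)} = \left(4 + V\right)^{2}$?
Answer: $-230$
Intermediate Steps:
$g{\left(n \right)} = 2 n \left(3 + n\right)$ ($g{\left(n \right)} = \left(3 + n\right) 2 n = 2 n \left(3 + n\right)$)
$R{\left(g{\left(2 \right)} \right)} o{\left(2,2 \right)} - 50 = - 5 \left(4 + 2\right)^{2} - 50 = - 5 \cdot 6^{2} - 50 = \left(-5\right) 36 - 50 = -180 - 50 = -230$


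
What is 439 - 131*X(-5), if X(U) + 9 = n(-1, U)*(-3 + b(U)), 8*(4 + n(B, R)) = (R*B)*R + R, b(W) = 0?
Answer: -5711/4 ≈ -1427.8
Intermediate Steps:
n(B, R) = -4 + R/8 + B*R²/8 (n(B, R) = -4 + ((R*B)*R + R)/8 = -4 + ((B*R)*R + R)/8 = -4 + (B*R² + R)/8 = -4 + (R + B*R²)/8 = -4 + (R/8 + B*R²/8) = -4 + R/8 + B*R²/8)
X(U) = 3 - 3*U/8 + 3*U²/8 (X(U) = -9 + (-4 + U/8 + (⅛)*(-1)*U²)*(-3 + 0) = -9 + (-4 + U/8 - U²/8)*(-3) = -9 + (-4 - U²/8 + U/8)*(-3) = -9 + (12 - 3*U/8 + 3*U²/8) = 3 - 3*U/8 + 3*U²/8)
439 - 131*X(-5) = 439 - 131*(3 - 3/8*(-5) + (3/8)*(-5)²) = 439 - 131*(3 + 15/8 + (3/8)*25) = 439 - 131*(3 + 15/8 + 75/8) = 439 - 131*57/4 = 439 - 7467/4 = -5711/4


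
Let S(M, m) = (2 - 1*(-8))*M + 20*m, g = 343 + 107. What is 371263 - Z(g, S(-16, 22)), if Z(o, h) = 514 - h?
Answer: 371029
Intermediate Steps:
g = 450
S(M, m) = 10*M + 20*m (S(M, m) = (2 + 8)*M + 20*m = 10*M + 20*m)
371263 - Z(g, S(-16, 22)) = 371263 - (514 - (10*(-16) + 20*22)) = 371263 - (514 - (-160 + 440)) = 371263 - (514 - 1*280) = 371263 - (514 - 280) = 371263 - 1*234 = 371263 - 234 = 371029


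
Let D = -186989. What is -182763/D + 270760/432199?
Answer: 129619127477/80816458811 ≈ 1.6039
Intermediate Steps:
-182763/D + 270760/432199 = -182763/(-186989) + 270760/432199 = -182763*(-1/186989) + 270760*(1/432199) = 182763/186989 + 270760/432199 = 129619127477/80816458811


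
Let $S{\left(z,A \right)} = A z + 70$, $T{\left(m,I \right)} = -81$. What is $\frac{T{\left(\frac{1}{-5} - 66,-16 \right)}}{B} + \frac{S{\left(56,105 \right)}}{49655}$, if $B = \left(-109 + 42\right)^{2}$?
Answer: $\frac{4537499}{44580259} \approx 0.10178$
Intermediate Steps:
$B = 4489$ ($B = \left(-67\right)^{2} = 4489$)
$S{\left(z,A \right)} = 70 + A z$
$\frac{T{\left(\frac{1}{-5} - 66,-16 \right)}}{B} + \frac{S{\left(56,105 \right)}}{49655} = - \frac{81}{4489} + \frac{70 + 105 \cdot 56}{49655} = \left(-81\right) \frac{1}{4489} + \left(70 + 5880\right) \frac{1}{49655} = - \frac{81}{4489} + 5950 \cdot \frac{1}{49655} = - \frac{81}{4489} + \frac{1190}{9931} = \frac{4537499}{44580259}$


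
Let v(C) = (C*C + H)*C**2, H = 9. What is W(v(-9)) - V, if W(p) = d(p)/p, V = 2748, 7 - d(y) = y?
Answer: -20040203/7290 ≈ -2749.0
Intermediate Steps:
d(y) = 7 - y
v(C) = C**2*(9 + C**2) (v(C) = (C*C + 9)*C**2 = (C**2 + 9)*C**2 = (9 + C**2)*C**2 = C**2*(9 + C**2))
W(p) = (7 - p)/p
W(v(-9)) - V = (7 - (-9)**2*(9 + (-9)**2))/(((-9)**2*(9 + (-9)**2))) - 1*2748 = (7 - 81*(9 + 81))/((81*(9 + 81))) - 2748 = (7 - 81*90)/((81*90)) - 2748 = (7 - 1*7290)/7290 - 2748 = (7 - 7290)/7290 - 2748 = (1/7290)*(-7283) - 2748 = -7283/7290 - 2748 = -20040203/7290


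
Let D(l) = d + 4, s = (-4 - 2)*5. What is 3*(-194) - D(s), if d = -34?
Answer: -552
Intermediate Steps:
s = -30 (s = -6*5 = -30)
D(l) = -30 (D(l) = -34 + 4 = -30)
3*(-194) - D(s) = 3*(-194) - 1*(-30) = -582 + 30 = -552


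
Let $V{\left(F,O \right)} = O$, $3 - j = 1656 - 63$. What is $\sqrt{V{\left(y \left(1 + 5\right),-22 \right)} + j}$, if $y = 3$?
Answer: $2 i \sqrt{403} \approx 40.15 i$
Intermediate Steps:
$j = -1590$ ($j = 3 - \left(1656 - 63\right) = 3 - 1593 = -1590$)
$\sqrt{V{\left(y \left(1 + 5\right),-22 \right)} + j} = \sqrt{-22 - 1590} = \sqrt{-1612} = 2 i \sqrt{403}$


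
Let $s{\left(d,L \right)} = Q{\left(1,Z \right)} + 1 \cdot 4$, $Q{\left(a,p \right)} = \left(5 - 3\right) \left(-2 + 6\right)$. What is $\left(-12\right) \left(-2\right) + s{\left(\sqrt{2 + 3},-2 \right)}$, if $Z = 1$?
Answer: $36$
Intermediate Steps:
$Q{\left(a,p \right)} = 8$ ($Q{\left(a,p \right)} = 2 \cdot 4 = 8$)
$s{\left(d,L \right)} = 12$ ($s{\left(d,L \right)} = 8 + 1 \cdot 4 = 8 + 4 = 12$)
$\left(-12\right) \left(-2\right) + s{\left(\sqrt{2 + 3},-2 \right)} = \left(-12\right) \left(-2\right) + 12 = 24 + 12 = 36$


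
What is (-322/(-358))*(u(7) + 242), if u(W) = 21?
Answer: 42343/179 ≈ 236.55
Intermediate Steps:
(-322/(-358))*(u(7) + 242) = (-322/(-358))*(21 + 242) = -322*(-1/358)*263 = (161/179)*263 = 42343/179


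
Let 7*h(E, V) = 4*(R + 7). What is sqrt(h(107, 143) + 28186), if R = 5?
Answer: 5*sqrt(55258)/7 ≈ 167.91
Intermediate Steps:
h(E, V) = 48/7 (h(E, V) = (4*(5 + 7))/7 = (4*12)/7 = (1/7)*48 = 48/7)
sqrt(h(107, 143) + 28186) = sqrt(48/7 + 28186) = sqrt(197350/7) = 5*sqrt(55258)/7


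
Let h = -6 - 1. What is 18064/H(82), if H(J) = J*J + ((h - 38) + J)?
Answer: 18064/6761 ≈ 2.6718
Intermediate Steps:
h = -7
H(J) = -45 + J + J**2 (H(J) = J*J + ((-7 - 38) + J) = J**2 + (-45 + J) = -45 + J + J**2)
18064/H(82) = 18064/(-45 + 82 + 82**2) = 18064/(-45 + 82 + 6724) = 18064/6761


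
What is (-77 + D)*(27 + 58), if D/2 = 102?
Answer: 10795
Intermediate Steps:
D = 204 (D = 2*102 = 204)
(-77 + D)*(27 + 58) = (-77 + 204)*(27 + 58) = 127*85 = 10795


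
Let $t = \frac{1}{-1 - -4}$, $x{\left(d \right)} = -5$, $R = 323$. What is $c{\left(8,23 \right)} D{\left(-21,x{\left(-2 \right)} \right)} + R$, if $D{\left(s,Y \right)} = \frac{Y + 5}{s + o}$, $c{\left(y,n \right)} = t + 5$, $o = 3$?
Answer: $323$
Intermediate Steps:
$t = \frac{1}{3}$ ($t = \frac{1}{-1 + 4} = \frac{1}{3} \approx 0.33333$)
$c{\left(y,n \right)} = \frac{16}{3}$ ($c{\left(y,n \right)} = \frac{1}{3} + 5 = \frac{16}{3}$)
$D{\left(s,Y \right)} = \frac{5 + Y}{3 + s}$ ($D{\left(s,Y \right)} = \frac{Y + 5}{s + 3} = \frac{5 + Y}{3 + s}$)
$c{\left(8,23 \right)} D{\left(-21,x{\left(-2 \right)} \right)} + R = \frac{16 \frac{5 - 5}{3 - 21}}{3} + 323 = \frac{16 \frac{1}{-18} \cdot 0}{3} + 323 = \frac{16 \left(\left(- \frac{1}{18}\right) 0\right)}{3} + 323 = \frac{16}{3} \cdot 0 + 323 = 0 + 323 = 323$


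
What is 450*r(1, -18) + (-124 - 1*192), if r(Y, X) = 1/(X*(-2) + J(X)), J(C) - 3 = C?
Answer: -2062/7 ≈ -294.57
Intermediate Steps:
J(C) = 3 + C
r(Y, X) = 1/(3 - X) (r(Y, X) = 1/(X*(-2) + (3 + X)) = 1/(-2*X + (3 + X)) = 1/(3 - X))
450*r(1, -18) + (-124 - 1*192) = 450*(-1/(-3 - 18)) + (-124 - 1*192) = 450*(-1/(-21)) + (-124 - 192) = 450*(-1*(-1/21)) - 316 = 450*(1/21) - 316 = 150/7 - 316 = -2062/7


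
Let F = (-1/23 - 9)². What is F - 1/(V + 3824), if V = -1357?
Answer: 106731759/1305043 ≈ 81.784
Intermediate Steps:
F = 43264/529 (F = (-1*1/23 - 9)² = (-1/23 - 9)² = (-208/23)² = 43264/529 ≈ 81.785)
F - 1/(V + 3824) = 43264/529 - 1/(-1357 + 3824) = 43264/529 - 1/2467 = 106731759/1305043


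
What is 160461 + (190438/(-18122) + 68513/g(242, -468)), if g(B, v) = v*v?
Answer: 24494376118457/152659728 ≈ 1.6045e+5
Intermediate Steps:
g(B, v) = v**2
160461 + (190438/(-18122) + 68513/g(242, -468)) = 160461 + (190438/(-18122) + 68513/((-468)**2)) = 160461 + (190438*(-1/18122) + 68513/219024) = 160461 + (-95219/9061 + 68513*(1/219024)) = 160461 + (-95219/9061 + 68513/219024) = 160461 - 1556496151/152659728 = 24494376118457/152659728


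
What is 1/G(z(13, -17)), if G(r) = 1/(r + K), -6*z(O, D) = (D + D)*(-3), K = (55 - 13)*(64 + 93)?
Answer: 6577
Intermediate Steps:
K = 6594 (K = 42*157 = 6594)
z(O, D) = D (z(O, D) = -(D + D)*(-3)/6 = -2*D*(-3)/6 = -(-1)*D = D)
G(r) = 1/(6594 + r) (G(r) = 1/(r + 6594) = 1/(6594 + r))
1/G(z(13, -17)) = 1/(1/(6594 - 17)) = 1/(1/6577) = 6577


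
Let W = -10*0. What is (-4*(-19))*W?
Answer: 0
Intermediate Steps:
W = 0
(-4*(-19))*W = -4*(-19)*0 = 76*0 = 0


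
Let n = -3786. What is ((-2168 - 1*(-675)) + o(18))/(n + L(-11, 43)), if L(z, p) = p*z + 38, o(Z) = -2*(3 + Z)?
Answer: 1535/4221 ≈ 0.36366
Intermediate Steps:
o(Z) = -6 - 2*Z
L(z, p) = 38 + p*z
((-2168 - 1*(-675)) + o(18))/(n + L(-11, 43)) = ((-2168 - 1*(-675)) + (-6 - 2*18))/(-3786 + (38 + 43*(-11))) = ((-2168 + 675) + (-6 - 36))/(-3786 + (38 - 473)) = (-1493 - 42)/(-3786 - 435) = -1535/(-4221) = -1535*(-1/4221) = 1535/4221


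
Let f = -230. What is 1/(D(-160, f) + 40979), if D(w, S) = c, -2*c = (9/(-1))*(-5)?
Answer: 2/81913 ≈ 2.4416e-5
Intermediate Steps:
c = -45/2 (c = -9/(-1)*(-5)/2 = -9*(-1)*(-5)/2 = -(-9)*(-5)/2 = -½*45 = -45/2 ≈ -22.500)
D(w, S) = -45/2
1/(D(-160, f) + 40979) = 1/(-45/2 + 40979) = 1/(81913/2) = 2/81913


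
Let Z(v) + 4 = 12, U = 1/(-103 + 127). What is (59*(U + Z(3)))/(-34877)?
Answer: -11387/837048 ≈ -0.013604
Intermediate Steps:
U = 1/24 ≈ 0.041667
Z(v) = 8 (Z(v) = -4 + 12 = 8)
(59*(U + Z(3)))/(-34877) = (59*(1/24 + 8))/(-34877) = (59*(193/24))*(-1/34877) = (11387/24)*(-1/34877) = -11387/837048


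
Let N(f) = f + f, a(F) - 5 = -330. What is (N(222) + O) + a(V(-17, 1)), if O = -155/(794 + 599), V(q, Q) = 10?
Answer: 165612/1393 ≈ 118.89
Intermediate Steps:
a(F) = -325 (a(F) = 5 - 330 = -325)
N(f) = 2*f
O = -155/1393 ≈ -0.11127
(N(222) + O) + a(V(-17, 1)) = (2*222 - 155/1393) - 325 = (444 - 155/1393) - 325 = 618337/1393 - 325 = 165612/1393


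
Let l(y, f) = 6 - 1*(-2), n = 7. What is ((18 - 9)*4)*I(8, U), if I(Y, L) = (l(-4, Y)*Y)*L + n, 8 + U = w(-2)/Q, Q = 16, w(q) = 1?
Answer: -18036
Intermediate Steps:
U = -127/16 (U = -8 + 1/16 = -127/16 ≈ -7.9375)
l(y, f) = 8 (l(y, f) = 6 + 2 = 8)
I(Y, L) = 7 + 8*L*Y (I(Y, L) = (8*Y)*L + 7 = 8*L*Y + 7 = 7 + 8*L*Y)
((18 - 9)*4)*I(8, U) = ((18 - 9)*4)*(7 + 8*(-127/16)*8) = (9*4)*(7 - 508) = 36*(-501) = -18036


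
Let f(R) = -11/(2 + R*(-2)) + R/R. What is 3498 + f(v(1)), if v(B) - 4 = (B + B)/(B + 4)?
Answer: 119021/34 ≈ 3500.6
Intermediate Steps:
v(B) = 4 + 2*B/(4 + B) (v(B) = 4 + (B + B)/(B + 4) = 4 + (2*B)/(4 + B) = 4 + 2*B/(4 + B))
f(R) = 1 - 11/(2 - 2*R) (f(R) = -11/(2 - 2*R) + 1 = 1 - 11/(2 - 2*R))
3498 + f(v(1)) = 3498 + (9/2 + 2*(8 + 3*1)/(4 + 1))/(-1 + 2*(8 + 3*1)/(4 + 1)) = 3498 + (9/2 + 2*(8 + 3)/5)/(-1 + 2*(8 + 3)/5) = 3498 + (9/2 + 2*(⅕)*11)/(-1 + 2*(⅕)*11) = 3498 + (9/2 + 22/5)/(-1 + 22/5) = 3498 + (89/10)/(17/5) = 3498 + (5/17)*(89/10) = 3498 + 89/34 = 119021/34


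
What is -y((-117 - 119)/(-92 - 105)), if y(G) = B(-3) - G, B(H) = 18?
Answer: -3310/197 ≈ -16.802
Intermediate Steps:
y(G) = 18 - G
-y((-117 - 119)/(-92 - 105)) = -(18 - (-117 - 119)/(-92 - 105)) = -(18 - (-236)/(-197)) = -(18 - (-236)*(-1)/197) = -(18 - 1*236/197) = -(18 - 236/197) = -1*3310/197 = -3310/197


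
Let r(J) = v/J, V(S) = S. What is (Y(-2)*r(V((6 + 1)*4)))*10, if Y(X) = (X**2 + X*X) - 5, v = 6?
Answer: 45/7 ≈ 6.4286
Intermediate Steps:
Y(X) = -5 + 2*X**2 (Y(X) = (X**2 + X**2) - 5 = 2*X**2 - 5 = -5 + 2*X**2)
r(J) = 6/J
(Y(-2)*r(V((6 + 1)*4)))*10 = ((-5 + 2*(-2)**2)*(6/(((6 + 1)*4))))*10 = ((-5 + 2*4)*(6/((7*4))))*10 = ((-5 + 8)*(6/28))*10 = (3*(6*(1/28)))*10 = (3*(3/14))*10 = (9/14)*10 = 45/7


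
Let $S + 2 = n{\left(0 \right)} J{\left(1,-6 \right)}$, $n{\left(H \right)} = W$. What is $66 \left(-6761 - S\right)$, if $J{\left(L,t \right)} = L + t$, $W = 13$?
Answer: $-441804$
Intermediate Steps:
$n{\left(H \right)} = 13$
$S = -67$ ($S = -2 + 13 \left(1 - 6\right) = -2 + 13 \left(-5\right) = -2 - 65 = -67$)
$66 \left(-6761 - S\right) = 66 \left(-6761 - -67\right) = 66 \left(-6761 + 67\right) = 66 \left(-6694\right) = -441804$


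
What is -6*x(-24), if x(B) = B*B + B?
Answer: -3312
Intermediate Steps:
x(B) = B + B**2 (x(B) = B**2 + B = B + B**2)
-6*x(-24) = -(-144)*(1 - 24) = -(-144)*(-23) = -6*552 = -3312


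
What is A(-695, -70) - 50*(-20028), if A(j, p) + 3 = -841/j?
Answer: 695971756/695 ≈ 1.0014e+6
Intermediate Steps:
A(j, p) = -3 - 841/j
A(-695, -70) - 50*(-20028) = (-3 - 841/(-695)) - 50*(-20028) = (-3 - 841*(-1/695)) - 1*(-1001400) = (-3 + 841/695) + 1001400 = -1244/695 + 1001400 = 695971756/695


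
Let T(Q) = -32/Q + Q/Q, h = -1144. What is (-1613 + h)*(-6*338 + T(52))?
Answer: 72671763/13 ≈ 5.5901e+6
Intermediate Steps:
T(Q) = 1 - 32/Q (T(Q) = -32/Q + 1 = 1 - 32/Q)
(-1613 + h)*(-6*338 + T(52)) = (-1613 - 1144)*(-6*338 + (-32 + 52)/52) = -2757*(-2028 + (1/52)*20) = -2757*(-2028 + 5/13) = -2757*(-26359/13) = 72671763/13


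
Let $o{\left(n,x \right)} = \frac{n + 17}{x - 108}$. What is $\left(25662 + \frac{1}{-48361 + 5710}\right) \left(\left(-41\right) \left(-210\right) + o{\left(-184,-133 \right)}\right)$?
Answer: $\frac{2271301897338097}{10278891} \approx 2.2097 \cdot 10^{8}$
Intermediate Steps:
$o{\left(n,x \right)} = \frac{17 + n}{-108 + x}$
$\left(25662 + \frac{1}{-48361 + 5710}\right) \left(\left(-41\right) \left(-210\right) + o{\left(-184,-133 \right)}\right) = \left(25662 + \frac{1}{-48361 + 5710}\right) \left(\left(-41\right) \left(-210\right) + \frac{17 - 184}{-108 - 133}\right) = \left(25662 + \frac{1}{-42651}\right) \left(8610 + \frac{1}{-241} \left(-167\right)\right) = \left(25662 - \frac{1}{42651}\right) \left(8610 - - \frac{167}{241}\right) = \frac{1094509961 \left(8610 + \frac{167}{241}\right)}{42651} = \frac{1094509961}{42651} \cdot \frac{2075177}{241} = \frac{2271301897338097}{10278891}$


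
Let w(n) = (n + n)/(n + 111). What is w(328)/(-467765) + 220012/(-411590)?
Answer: -4517947788906/8451952699765 ≈ -0.53454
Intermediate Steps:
w(n) = 2*n/(111 + n) (w(n) = (2*n)/(111 + n) = 2*n/(111 + n))
w(328)/(-467765) + 220012/(-411590) = (2*328/(111 + 328))/(-467765) + 220012/(-411590) = (2*328/439)*(-1/467765) + 220012*(-1/411590) = (2*328*(1/439))*(-1/467765) - 110006/205795 = (656/439)*(-1/467765) - 110006/205795 = -656/205348835 - 110006/205795 = -4517947788906/8451952699765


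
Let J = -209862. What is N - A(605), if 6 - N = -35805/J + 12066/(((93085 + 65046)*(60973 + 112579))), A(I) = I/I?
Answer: 2317881611856139/479953542519912 ≈ 4.8294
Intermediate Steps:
A(I) = 1
N = 2797835154376051/479953542519912 (N = 6 - (-35805/(-209862) + 12066/(((93085 + 65046)*(60973 + 112579)))) = 6 - (-35805*(-1/209862) + 12066/((158131*173552))) = 6 - (11935/69954 + 12066/27443951312) = 6 - (11935/69954 + 12066*(1/27443951312)) = 6 - (11935/69954 + 6033/13721975656) = 6 - 1*81886100743421/479953542519912 = 6 - 81886100743421/479953542519912 = 2797835154376051/479953542519912 ≈ 5.8294)
N - A(605) = 2797835154376051/479953542519912 - 1*1 = 2797835154376051/479953542519912 - 1 = 2317881611856139/479953542519912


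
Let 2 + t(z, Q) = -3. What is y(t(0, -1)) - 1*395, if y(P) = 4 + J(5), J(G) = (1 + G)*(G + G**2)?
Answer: -211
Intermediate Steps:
t(z, Q) = -5 (t(z, Q) = -2 - 3 = -5)
y(P) = 184 (y(P) = 4 + 5*(1 + 5**2 + 2*5) = 4 + 5*(1 + 25 + 10) = 4 + 5*36 = 4 + 180 = 184)
y(t(0, -1)) - 1*395 = 184 - 1*395 = 184 - 395 = -211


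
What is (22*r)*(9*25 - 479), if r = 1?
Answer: -5588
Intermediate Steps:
(22*r)*(9*25 - 479) = (22*1)*(9*25 - 479) = 22*(225 - 479) = 22*(-254) = -5588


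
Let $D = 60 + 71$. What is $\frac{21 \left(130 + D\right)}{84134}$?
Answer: $\frac{5481}{84134} \approx 0.065146$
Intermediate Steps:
$D = 131$
$\frac{21 \left(130 + D\right)}{84134} = \frac{21 \left(130 + 131\right)}{84134} = 21 \cdot 261 \cdot \frac{1}{84134} = 5481 \cdot \frac{1}{84134} = \frac{5481}{84134}$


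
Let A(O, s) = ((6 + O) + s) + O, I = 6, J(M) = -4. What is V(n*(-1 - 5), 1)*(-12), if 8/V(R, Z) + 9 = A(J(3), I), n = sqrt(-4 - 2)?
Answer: 96/5 ≈ 19.200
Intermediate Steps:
n = I*sqrt(6) (n = sqrt(-6) = I*sqrt(6) ≈ 2.4495*I)
A(O, s) = 6 + s + 2*O (A(O, s) = (6 + O + s) + O = 6 + s + 2*O)
V(R, Z) = -8/5 (V(R, Z) = 8/(-9 + (6 + 6 + 2*(-4))) = 8/(-9 + (6 + 6 - 8)) = 8/(-9 + 4) = 8/(-5) = 8*(-1/5) = -8/5)
V(n*(-1 - 5), 1)*(-12) = -8/5*(-12) = 96/5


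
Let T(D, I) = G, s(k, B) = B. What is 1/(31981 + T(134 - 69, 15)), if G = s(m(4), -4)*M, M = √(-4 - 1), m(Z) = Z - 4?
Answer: 31981/1022784441 + 4*I*√5/1022784441 ≈ 3.1269e-5 + 8.745e-9*I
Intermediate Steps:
m(Z) = -4 + Z
M = I*√5 (M = √(-5) = I*√5 ≈ 2.2361*I)
G = -4*I*√5 ≈ -8.9443*I
T(D, I) = -4*I*√5
1/(31981 + T(134 - 69, 15)) = 1/(31981 - 4*I*√5)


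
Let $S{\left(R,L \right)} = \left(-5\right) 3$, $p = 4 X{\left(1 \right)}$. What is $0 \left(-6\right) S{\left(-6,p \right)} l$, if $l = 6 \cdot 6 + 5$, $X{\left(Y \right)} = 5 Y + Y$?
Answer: $0$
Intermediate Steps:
$X{\left(Y \right)} = 6 Y$
$p = 24$ ($p = 4 \cdot 6 \cdot 1 = 4 \cdot 6 = 24$)
$l = 41$ ($l = 36 + 5 = 41$)
$S{\left(R,L \right)} = -15$
$0 \left(-6\right) S{\left(-6,p \right)} l = 0 \left(-6\right) \left(-15\right) 41 = 0 \left(-15\right) 41 = 0 \cdot 41 = 0$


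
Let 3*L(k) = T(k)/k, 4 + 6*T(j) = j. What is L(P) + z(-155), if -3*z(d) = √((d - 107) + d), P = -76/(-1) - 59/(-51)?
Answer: 3731/70830 - I*√417/3 ≈ 0.052675 - 6.8069*I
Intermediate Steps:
T(j) = -⅔ + j/6
P = 3935/51 (P = -76*(-1) - 59*(-1/51) = 76 + 59/51 = 3935/51 ≈ 77.157)
L(k) = (-⅔ + k/6)/(3*k) (L(k) = ((-⅔ + k/6)/k)/3 = (-⅔ + k/6)/(3*k))
z(d) = -√(-107 + 2*d)/3 (z(d) = -√((d - 107) + d)/3 = -√((-107 + d) + d)/3 = -√(-107 + 2*d)/3)
L(P) + z(-155) = (-4 + 3935/51)/(18*(3935/51)) - √(-107 + 2*(-155))/3 = (1/18)*(51/3935)*(3731/51) - √(-107 - 310)/3 = 3731/70830 - I*√417/3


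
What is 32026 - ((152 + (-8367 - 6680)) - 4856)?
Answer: 51777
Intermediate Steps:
32026 - ((152 + (-8367 - 6680)) - 4856) = 32026 - ((152 - 15047) - 4856) = 32026 - (-14895 - 4856) = 32026 - 1*(-19751) = 32026 + 19751 = 51777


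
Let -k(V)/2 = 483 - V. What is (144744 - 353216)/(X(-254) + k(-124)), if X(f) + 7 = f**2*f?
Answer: 208472/16388285 ≈ 0.012721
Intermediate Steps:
k(V) = -966 + 2*V (k(V) = -2*(483 - V) = -966 + 2*V)
X(f) = -7 + f**3 (X(f) = -7 + f**2*f = -7 + f**3)
(144744 - 353216)/(X(-254) + k(-124)) = (144744 - 353216)/((-7 + (-254)**3) + (-966 + 2*(-124))) = -208472/((-7 - 16387064) + (-966 - 248)) = -208472/(-16387071 - 1214) = -208472/(-16388285) = -208472*(-1/16388285) = 208472/16388285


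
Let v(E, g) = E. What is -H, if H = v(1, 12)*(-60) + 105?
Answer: -45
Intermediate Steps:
H = 45 (H = 1*(-60) + 105 = -60 + 105 = 45)
-H = -1*45 = -45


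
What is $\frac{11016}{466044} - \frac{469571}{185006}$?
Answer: $- \frac{18066893419}{7185078022} \approx -2.5145$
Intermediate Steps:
$\frac{11016}{466044} - \frac{469571}{185006} = 11016 \cdot \frac{1}{466044} - \frac{469571}{185006} = \frac{918}{38837} - \frac{469571}{185006} = - \frac{18066893419}{7185078022}$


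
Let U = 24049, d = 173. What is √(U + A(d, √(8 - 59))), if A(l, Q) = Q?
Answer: √(24049 + I*√51) ≈ 155.08 + 0.023*I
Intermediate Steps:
√(U + A(d, √(8 - 59))) = √(24049 + √(8 - 59)) = √(24049 + √(-51)) = √(24049 + I*√51)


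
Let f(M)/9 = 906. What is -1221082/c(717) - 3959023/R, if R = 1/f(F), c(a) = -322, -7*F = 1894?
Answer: -5197381029721/161 ≈ -3.2282e+10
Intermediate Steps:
F = -1894/7 (F = -⅐*1894 = -1894/7 ≈ -270.57)
f(M) = 8154 (f(M) = 9*906 = 8154)
R = 1/8154 ≈ 0.00012264
-1221082/c(717) - 3959023/R = -1221082/(-322) - 3959023/1/8154 = -1221082*(-1/322) - 3959023*8154 = 610541/161 - 32281873542 = -5197381029721/161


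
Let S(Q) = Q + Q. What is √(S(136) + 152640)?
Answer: 4*√9557 ≈ 391.04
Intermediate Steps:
S(Q) = 2*Q
√(S(136) + 152640) = √(2*136 + 152640) = √(272 + 152640) = √152912 = 4*√9557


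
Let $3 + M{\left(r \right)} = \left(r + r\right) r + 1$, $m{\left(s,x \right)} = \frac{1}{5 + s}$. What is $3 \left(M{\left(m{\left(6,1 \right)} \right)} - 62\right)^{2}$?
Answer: $\frac{179815692}{14641} \approx 12282.0$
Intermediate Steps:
$M{\left(r \right)} = -2 + 2 r^{2}$ ($M{\left(r \right)} = -3 + \left(\left(r + r\right) r + 1\right) = -3 + \left(2 r r + 1\right) = -3 + \left(2 r^{2} + 1\right) = -3 + \left(1 + 2 r^{2}\right) = -2 + 2 r^{2}$)
$3 \left(M{\left(m{\left(6,1 \right)} \right)} - 62\right)^{2} = 3 \left(\left(-2 + 2 \left(\frac{1}{5 + 6}\right)^{2}\right) - 62\right)^{2} = 3 \left(\left(-2 + 2 \left(\frac{1}{11}\right)^{2}\right) - 62\right)^{2} = 3 \left(\left(-2 + \frac{2}{121}\right) - 62\right)^{2} = 3 \left(- \frac{240}{121} - 62\right)^{2} = 3 \left(- \frac{7742}{121}\right)^{2} = 3 \cdot \frac{59938564}{14641} = \frac{179815692}{14641}$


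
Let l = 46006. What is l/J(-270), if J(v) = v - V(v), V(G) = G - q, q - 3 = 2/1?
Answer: 46006/5 ≈ 9201.2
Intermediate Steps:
q = 5 (q = 3 + 2/1 = 3 + 2*1 = 3 + 2 = 5)
V(G) = -5 + G (V(G) = G - 1*5 = G - 5 = -5 + G)
J(v) = 5 (J(v) = v - (-5 + v) = v + (5 - v) = 5)
l/J(-270) = 46006/5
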